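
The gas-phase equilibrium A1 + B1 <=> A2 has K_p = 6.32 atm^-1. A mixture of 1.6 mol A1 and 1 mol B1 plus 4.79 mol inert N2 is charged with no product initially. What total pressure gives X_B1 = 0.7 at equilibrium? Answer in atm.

Take 1 mol B1 as basis and let X be its fractional conversion, so ξ = X.
At extent ξ: n_A1 = 1.6 − X; n_B1 = 1 − X; n_A2 = X; n_I = 4.79 (inert).
Total moles n_T = 7.39 − X.
K_p = p_A2 / (p_A1 p_B1) with p_i = (n_i/n_T)·P.
At X = 0.7: the mole-fraction product g(X) = Π y_i^ν_i = 17.34. Since K_p = g(X)·P^{-1}, P = (g/K_p)^(1/1) = (17.34/6.32)^(1/1) = 2.74 atm.

P = 2.74 atm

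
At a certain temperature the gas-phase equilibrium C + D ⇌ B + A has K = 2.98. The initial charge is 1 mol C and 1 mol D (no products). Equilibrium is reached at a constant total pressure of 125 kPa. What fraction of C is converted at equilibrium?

Let X = conversion of C (basis 1 mol C); extent of reaction ξ = X.
Species balance: n_C = 1 − X; n_D = 1 − X; n_B = X; n_A = X.
Since Δν = 0, n_T = 2 throughout.
y_i = n_i/n_T, p_i = y_i·P. K = p_B p_A / (p_C p_D).
Equating to 2.98 and solving on 0 < X < 1: X = 0.633.

X = 0.633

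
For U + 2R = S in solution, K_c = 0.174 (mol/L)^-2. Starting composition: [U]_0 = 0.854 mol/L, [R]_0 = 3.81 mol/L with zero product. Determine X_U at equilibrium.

Let X = conversion of U; extent ξ = 0.854·X mol/L.
Concentrations: [U] = 0.854 − 0.854X; [R] = 3.81 − 1.71X; [S] = 0.854X.
K_c = [S] / ([U] [R]^2).
Equating to 0.174 (mol/L)^-2: the physical root is X = 0.580.

X = 0.580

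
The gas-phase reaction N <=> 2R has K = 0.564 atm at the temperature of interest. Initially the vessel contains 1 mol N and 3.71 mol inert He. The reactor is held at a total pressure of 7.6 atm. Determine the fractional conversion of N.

X = 0.261

Basis: 1 mol N initially; let X = conversion of N. Extent ξ = X.
Moles: n_N = 1 − X; n_R = 2X; n_I = 3.71 (inert).
Summing: n_T = 4.71 + X.
Mole fractions y_i = n_i/n_T; K = p_R^2 / (p_N) with p_i = y_i·P.
This yields a degree-2 equation in X; solving on (0,1), X = 0.261.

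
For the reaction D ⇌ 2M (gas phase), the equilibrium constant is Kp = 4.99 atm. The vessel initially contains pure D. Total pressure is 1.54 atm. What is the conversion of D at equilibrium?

Basis: 1 mol D initially; let X = conversion of D. Extent ξ = X.
At extent ξ: n_D = 1 − X; n_M = 2X.
Summing: n_T = 1 + X.
With p_i = (n_i/n_T)P, Kp = p_M^2 / (p_D).
This yields a degree-2 equation in X; solving on (0,1), X = 0.669.

X = 0.669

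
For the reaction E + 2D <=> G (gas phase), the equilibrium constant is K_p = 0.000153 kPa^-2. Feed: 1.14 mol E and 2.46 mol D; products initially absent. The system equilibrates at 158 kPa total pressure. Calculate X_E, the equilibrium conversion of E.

Take 1.14 mol E as basis and let X be its fractional conversion, so ξ = 1.14X.
Mole table: n_E = 1.14 − 1.14X; n_D = 2.46 − 2.28X; n_G = 1.14X.
Total moles n_T = 3.6 − 2.28X.
With p_i = (n_i/n_T)P, K_p = p_G / (p_E p_D^2).
Equating to 0.000153 kPa^-2 and solving on 0 < X < 1: X = 0.517.

X = 0.517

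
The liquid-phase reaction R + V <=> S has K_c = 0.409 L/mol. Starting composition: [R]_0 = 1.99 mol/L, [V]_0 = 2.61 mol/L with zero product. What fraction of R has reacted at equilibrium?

Let X = conversion of R; extent ξ = 1.99·X mol/L.
Concentrations: [R] = 1.99 − 1.99X; [V] = 2.61 − 1.99X; [S] = 1.99X.
K_c = [S] / ([R] [V]).
Solving K_c = 0.409 for X ∈ (0,1): X = 0.420.

X = 0.420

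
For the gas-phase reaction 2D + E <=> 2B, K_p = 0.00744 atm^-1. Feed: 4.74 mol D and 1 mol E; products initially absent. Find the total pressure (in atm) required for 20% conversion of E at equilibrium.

P = 7.91 atm

Let X = conversion of E (basis 1 mol E); extent of reaction ξ = X.
At extent ξ: n_D = 4.74 − 2X; n_E = 1 − X; n_B = 2X.
Total moles n_T = 5.74 − X.
K_p = p_B^2 / (p_D^2 p_E) with p_i = (n_i/n_T)·P.
At X = 0.2: the mole-fraction product g(X) = Π y_i^ν_i = 0.05882. Since K_p = g(X)·P^{-1}, P = (g/K_p)^(1/1) = (0.05882/0.00744)^(1/1) = 7.91 atm.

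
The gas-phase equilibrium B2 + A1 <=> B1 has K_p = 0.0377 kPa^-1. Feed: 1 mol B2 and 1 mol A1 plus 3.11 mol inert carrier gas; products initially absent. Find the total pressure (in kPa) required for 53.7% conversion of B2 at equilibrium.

P = 304 kPa

Take 1 mol B2 as basis and let X be its fractional conversion, so ξ = X.
Mole table: n_B2 = 1 − X; n_A1 = 1 − X; n_B1 = X; n_I = 3.11 (inert).
Total moles n_T = 5.11 − X.
K_p = p_B1 / (p_B2 p_A1) with p_i = (n_i/n_T)·P.
At X = 0.537: the mole-fraction product g(X) = Π y_i^ν_i = 11.46. Since K_p = g(X)·P^{-1}, P = (g/K_p)^(1/1) = (11.46/0.0377)^(1/1) = 304 kPa.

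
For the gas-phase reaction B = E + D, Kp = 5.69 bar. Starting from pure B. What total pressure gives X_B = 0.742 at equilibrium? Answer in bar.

P = 4.64 bar

Let X = conversion of B (basis 1 mol B); extent of reaction ξ = X.
At extent ξ: n_B = 1 − X; n_E = X; n_D = X.
Summing: n_T = 1 + X.
Kp = p_E p_D / (p_B) with p_i = (n_i/n_T)·P.
At X = 0.742: the mole-fraction product g(X) = Π y_i^ν_i = 1.225. Since Kp = g(X)·P^{1}, P = (Kp/g)^(1/1) = (5.69/1.225)^(1/1) = 4.64 bar.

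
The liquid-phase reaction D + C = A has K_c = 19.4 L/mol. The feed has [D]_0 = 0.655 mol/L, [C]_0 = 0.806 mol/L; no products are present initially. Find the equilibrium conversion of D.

Let X = conversion of D; extent ξ = 0.655·X mol/L.
Concentrations: [D] = 0.655 − 0.655X; [C] = 0.806 − 0.655X; [A] = 0.655X.
K_c = [A] / ([D] [C]).
Equating to 19.4 L/mol: the physical root is X = 0.834.

X = 0.834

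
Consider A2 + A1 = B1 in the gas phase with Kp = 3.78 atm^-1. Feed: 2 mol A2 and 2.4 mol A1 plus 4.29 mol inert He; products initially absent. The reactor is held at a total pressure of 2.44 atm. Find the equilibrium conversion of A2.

Let X = conversion of A2 (basis 2 mol A2); extent of reaction ξ = 2X.
Species balance: n_A2 = 2 − 2X; n_A1 = 2.4 − 2X; n_B1 = 2X; n_I = 4.29 (inert).
n_T = Σnᵢ = 8.69 − 2X.
Mole fractions y_i = n_i/n_T; Kp = p_B1 / (p_A2 p_A1) with p_i = y_i·P.
Substituting and setting equal to 3.78 atm^-1 gives a polynomial in X; the root in (0,1) is X = 0.597.

X = 0.597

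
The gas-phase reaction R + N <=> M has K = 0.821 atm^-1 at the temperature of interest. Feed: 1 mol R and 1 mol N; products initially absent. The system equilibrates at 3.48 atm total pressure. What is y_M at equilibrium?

Let X = conversion of R (basis 1 mol R); extent of reaction ξ = X.
Moles: n_R = 1 − X; n_N = 1 − X; n_M = X.
Total moles n_T = 2 − X.
With p_i = (n_i/n_T)P, K = p_M / (p_R p_N).
Equating to 0.821 atm^-1 and solving on 0 < X < 1: X = 0.491.
Then n_M = 0.491, n_T = 1.51, so y_M = 0.325.

y_M = 0.325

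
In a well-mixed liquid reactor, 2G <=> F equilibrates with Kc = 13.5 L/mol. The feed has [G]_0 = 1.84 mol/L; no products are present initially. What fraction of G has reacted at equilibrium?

X = 0.868

Let X = conversion of G; extent ξ = 1.84X/2 mol/L.
Concentrations: [G] = 1.84 − 1.84X; [F] = 0.92X.
Kc = [F] / ([G]^2).
Setting equal to 13.5 and solving for X on (0,1) gives X = 0.868.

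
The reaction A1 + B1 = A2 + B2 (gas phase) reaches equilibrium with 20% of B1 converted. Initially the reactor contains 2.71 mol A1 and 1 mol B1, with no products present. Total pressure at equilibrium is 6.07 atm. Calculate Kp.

Kp = 0.0199

Basis: 1 mol B1 initially; let X = conversion of B1. Extent ξ = X.
Species balance: n_A1 = 2.71 − X; n_B1 = 1 − X; n_A2 = X; n_B2 = X.
Total moles n_T = 3.71 (Δν = 0, constant).
At X = 0.2: n_A1 = 2.51, n_B1 = 0.8, n_A2 = 0.2, n_B2 = 0.2, n_T = 3.71.
p_i = (n_i/n_T)·P. Kp = p_A2 p_B2 / (p_A1 p_B1) = 0.0199.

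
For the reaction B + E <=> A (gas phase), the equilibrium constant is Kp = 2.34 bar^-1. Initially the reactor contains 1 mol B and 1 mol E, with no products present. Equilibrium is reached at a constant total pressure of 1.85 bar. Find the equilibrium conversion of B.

X = 0.567

Let X = conversion of B (basis 1 mol B); extent of reaction ξ = X.
Mole table: n_B = 1 − X; n_E = 1 − X; n_A = X.
Summing: n_T = 2 − X.
With p_i = (n_i/n_T)P, Kp = p_A / (p_B p_E).
Setting this equal to 2.34 bar^-1 and taking the physical root (0 < X < 1) gives X = 0.567.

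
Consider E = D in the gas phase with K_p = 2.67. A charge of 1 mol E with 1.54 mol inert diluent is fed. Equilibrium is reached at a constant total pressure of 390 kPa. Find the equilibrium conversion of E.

X = 0.728

Let X = conversion of E (basis 1 mol E); extent of reaction ξ = X.
At extent ξ: n_E = 1 − X; n_D = X; n_I = 1.54 (inert).
Total moles n_T = 2.54 (Δν = 0, constant).
With p_i = (n_i/n_T)P, K_p = p_D / (p_E).
Substituting and setting equal to 2.67 gives a polynomial in X; the root in (0,1) is X = 0.728.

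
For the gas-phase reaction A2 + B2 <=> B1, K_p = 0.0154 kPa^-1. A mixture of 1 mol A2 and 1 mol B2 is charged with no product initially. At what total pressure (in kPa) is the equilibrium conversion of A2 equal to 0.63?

Take 1 mol A2 as basis and let X be its fractional conversion, so ξ = X.
At extent ξ: n_A2 = 1 − X; n_B2 = 1 − X; n_B1 = X.
n_T = Σnᵢ = 2 − X.
K_p = p_B1 / (p_A2 p_B2) with p_i = (n_i/n_T)·P.
At X = 0.63: the mole-fraction product g(X) = Π y_i^ν_i = 6.305. Since K_p = g(X)·P^{-1}, P = (g/K_p)^(1/1) = (6.305/0.0154)^(1/1) = 409 kPa.

P = 409 kPa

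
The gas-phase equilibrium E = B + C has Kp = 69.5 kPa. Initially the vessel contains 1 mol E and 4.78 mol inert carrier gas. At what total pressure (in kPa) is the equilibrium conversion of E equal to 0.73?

P = 229 kPa

Let X = conversion of E (basis 1 mol E); extent of reaction ξ = X.
Moles: n_E = 1 − X; n_B = X; n_C = X; n_I = 4.78 (inert).
n_T = Σnᵢ = 5.78 + X.
Kp = p_B p_C / (p_E) with p_i = (n_i/n_T)·P.
At X = 0.73: the mole-fraction product g(X) = Π y_i^ν_i = 0.3032. Since Kp = g(X)·P^{1}, P = (Kp/g)^(1/1) = (69.5/0.3032)^(1/1) = 229 kPa.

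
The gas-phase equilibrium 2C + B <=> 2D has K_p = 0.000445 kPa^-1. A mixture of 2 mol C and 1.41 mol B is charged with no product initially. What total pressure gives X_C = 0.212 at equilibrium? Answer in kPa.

Let X = conversion of C (basis 2 mol C); extent of reaction ξ = X.
At extent ξ: n_C = 2 − 2X; n_B = 1.41 − X; n_D = 2X.
Summing: n_T = 3.41 − X.
K_p = p_D^2 / (p_C^2 p_B) with p_i = (n_i/n_T)·P.
At X = 0.212: the mole-fraction product g(X) = Π y_i^ν_i = 0.1932. Since K_p = g(X)·P^{-1}, P = (g/K_p)^(1/1) = (0.1932/0.000445)^(1/1) = 434 kPa.

P = 434 kPa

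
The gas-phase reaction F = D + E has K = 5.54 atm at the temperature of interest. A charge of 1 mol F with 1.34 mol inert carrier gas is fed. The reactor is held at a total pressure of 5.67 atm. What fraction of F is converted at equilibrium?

X = 0.794

Let X = conversion of F (basis 1 mol F); extent of reaction ξ = X.
At extent ξ: n_F = 1 − X; n_D = X; n_E = X; n_I = 1.34 (inert).
n_T = Σnᵢ = 2.34 + X.
With p_i = (n_i/n_T)P, K = p_D p_E / (p_F).
This yields a degree-2 equation in X; solving on (0,1), X = 0.794.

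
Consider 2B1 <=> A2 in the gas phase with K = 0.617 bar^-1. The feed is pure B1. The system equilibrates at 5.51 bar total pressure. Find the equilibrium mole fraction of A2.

Take 1 mol B1 as basis and let X be its fractional conversion, so ξ = 0.5X.
At extent ξ: n_B1 = 1 − X; n_A2 = 0.5X.
n_T = Σnᵢ = 1 − 0.5X.
With p_i = (n_i/n_T)P, K = p_A2 / (p_B1^2).
This yields a degree-2 equation in X; solving on (0,1), X = 0.738.
Then n_A2 = 0.369, n_T = 0.631, so y_A2 = 0.585.

y_A2 = 0.585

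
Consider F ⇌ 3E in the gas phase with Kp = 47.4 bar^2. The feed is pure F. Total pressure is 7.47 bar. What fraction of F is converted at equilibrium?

X = 0.394

Take 1 mol F as basis and let X be its fractional conversion, so ξ = X.
At extent ξ: n_F = 1 − X; n_E = 3X.
Total moles n_T = 1 + 2X.
y_i = n_i/n_T, p_i = y_i·P. Kp = p_E^3 / (p_F).
Substituting and setting equal to 47.4 bar^2 gives a polynomial in X; the root in (0,1) is X = 0.394.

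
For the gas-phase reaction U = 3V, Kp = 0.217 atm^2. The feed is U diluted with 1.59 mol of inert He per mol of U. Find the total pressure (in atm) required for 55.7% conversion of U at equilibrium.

Basis: 1 mol U initially; let X = conversion of U. Extent ξ = X.
Species balance: n_U = 1 − X; n_V = 3X; n_I = 1.59 (inert).
n_T = Σnᵢ = 2.59 + 2X.
Kp = p_V^3 / (p_U) with p_i = (n_i/n_T)·P.
At X = 0.557: the mole-fraction product g(X) = Π y_i^ν_i = 0.7677. Since Kp = g(X)·P^{2}, P = (Kp/g)^(1/2) = (0.217/0.7677)^(1/2) = 0.532 atm.

P = 0.532 atm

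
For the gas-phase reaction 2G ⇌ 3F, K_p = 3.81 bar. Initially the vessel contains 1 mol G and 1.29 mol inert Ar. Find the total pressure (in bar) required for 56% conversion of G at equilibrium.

P = 3.2 bar

Let X = conversion of G (basis 1 mol G); extent of reaction ξ = 0.5X.
Moles: n_G = 1 − X; n_F = 1.5X; n_I = 1.29 (inert).
n_T = Σnᵢ = 2.29 + 0.5X.
K_p = p_F^3 / (p_G^2) with p_i = (n_i/n_T)·P.
At X = 0.56: the mole-fraction product g(X) = Π y_i^ν_i = 1.191. Since K_p = g(X)·P^{1}, P = (K_p/g)^(1/1) = (3.81/1.191)^(1/1) = 3.2 bar.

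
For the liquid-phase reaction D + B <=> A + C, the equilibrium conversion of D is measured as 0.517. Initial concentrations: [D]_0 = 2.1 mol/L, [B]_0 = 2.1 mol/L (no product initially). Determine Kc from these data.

Let X = conversion of D.
Concentrations: [D] = 2.1 − 2.1X; [B] = 2.1 − 2.1X; [A] = 2.1X; [C] = 2.1X.
At X = 0.517: [D] = 1.01, [B] = 1.01, [A] = 1.09, [C] = 1.09.
Kc = [A] [C] / ([D] [B]) = 1.15.

Kc = 1.15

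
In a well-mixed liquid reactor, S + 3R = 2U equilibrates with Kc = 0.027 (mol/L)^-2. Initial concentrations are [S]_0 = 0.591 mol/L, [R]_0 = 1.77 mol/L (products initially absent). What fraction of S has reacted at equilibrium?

X = 0.172

Let X = conversion of S; extent ξ = 0.591·X mol/L.
Concentrations: [S] = 0.591 − 0.591X; [R] = 1.77 − 1.77X; [U] = 1.18X.
Kc = [U]^2 / ([S] [R]^3).
Equating to 0.027 (mol/L)^-2: the physical root is X = 0.172.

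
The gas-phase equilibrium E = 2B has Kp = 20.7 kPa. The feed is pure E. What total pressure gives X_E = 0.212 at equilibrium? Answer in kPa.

P = 110 kPa

Let X = conversion of E (basis 1 mol E); extent of reaction ξ = X.
Species balance: n_E = 1 − X; n_B = 2X.
n_T = Σnᵢ = 1 + X.
Kp = p_B^2 / (p_E) with p_i = (n_i/n_T)·P.
At X = 0.212: the mole-fraction product g(X) = Π y_i^ν_i = 0.1882. Since Kp = g(X)·P^{1}, P = (Kp/g)^(1/1) = (20.7/0.1882)^(1/1) = 110 kPa.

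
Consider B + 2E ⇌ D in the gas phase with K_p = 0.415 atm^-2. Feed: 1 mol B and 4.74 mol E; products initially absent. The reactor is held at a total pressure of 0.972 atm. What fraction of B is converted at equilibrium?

Basis: 1 mol B initially; let X = conversion of B. Extent ξ = X.
Species balance: n_B = 1 − X; n_E = 4.74 − 2X; n_D = X.
Summing: n_T = 5.74 − 2X.
y_i = n_i/n_T, p_i = y_i·P. K_p = p_D / (p_B p_E^2).
Equating to 0.415 atm^-2 and solving on 0 < X < 1: X = 0.206.

X = 0.206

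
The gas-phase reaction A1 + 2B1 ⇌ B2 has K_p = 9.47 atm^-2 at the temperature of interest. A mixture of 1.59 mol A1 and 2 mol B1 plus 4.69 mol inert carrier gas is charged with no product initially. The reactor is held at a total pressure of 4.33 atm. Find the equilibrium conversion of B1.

X = 0.758

Basis: 2 mol B1 initially; let X = conversion of B1. Extent ξ = X.
Moles: n_A1 = 1.59 − X; n_B1 = 2 − 2X; n_B2 = X; n_I = 4.69 (inert).
Summing: n_T = 8.28 − 2X.
With p_i = (n_i/n_T)P, K_p = p_B2 / (p_A1 p_B1^2).
Substituting and setting equal to 9.47 atm^-2 gives a polynomial in X; the root in (0,1) is X = 0.758.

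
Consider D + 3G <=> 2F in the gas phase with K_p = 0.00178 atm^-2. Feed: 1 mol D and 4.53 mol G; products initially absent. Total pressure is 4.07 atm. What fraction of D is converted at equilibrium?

X = 0.128

Basis: 1 mol D initially; let X = conversion of D. Extent ξ = X.
Species balance: n_D = 1 − X; n_G = 4.53 − 3X; n_F = 2X.
Summing: n_T = 5.53 − 2X.
With p_i = (n_i/n_T)P, K_p = p_F^2 / (p_D p_G^3).
Setting this equal to 0.00178 atm^-2 and taking the physical root (0 < X < 1) gives X = 0.128.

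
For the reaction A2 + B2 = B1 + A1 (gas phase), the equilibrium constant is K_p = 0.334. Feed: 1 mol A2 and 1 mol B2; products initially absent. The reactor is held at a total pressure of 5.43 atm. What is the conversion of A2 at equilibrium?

X = 0.366

Take 1 mol A2 as basis and let X be its fractional conversion, so ξ = X.
Mole table: n_A2 = 1 − X; n_B2 = 1 − X; n_B1 = X; n_A1 = X.
n_T stays at 2 (no change in mole number).
y_i = n_i/n_T, p_i = y_i·P. K_p = p_B1 p_A1 / (p_A2 p_B2).
Setting this equal to 0.334 and taking the physical root (0 < X < 1) gives X = 0.366.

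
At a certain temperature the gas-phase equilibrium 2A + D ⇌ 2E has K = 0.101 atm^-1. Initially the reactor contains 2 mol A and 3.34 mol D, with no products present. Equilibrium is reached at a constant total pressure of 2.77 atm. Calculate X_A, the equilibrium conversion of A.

Basis: 2 mol A initially; let X = conversion of A. Extent ξ = X.
Species balance: n_A = 2 − 2X; n_D = 3.34 − X; n_E = 2X.
Total moles n_T = 5.34 − X.
Mole fractions y_i = n_i/n_T; K = p_E^2 / (p_A^2 p_D) with p_i = y_i·P.
Substituting and setting equal to 0.101 atm^-1 gives a polynomial in X; the root in (0,1) is X = 0.291.

X = 0.291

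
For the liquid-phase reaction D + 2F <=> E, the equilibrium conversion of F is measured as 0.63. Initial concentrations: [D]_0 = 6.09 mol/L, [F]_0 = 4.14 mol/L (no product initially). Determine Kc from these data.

Let X = conversion of F.
Concentrations: [D] = 6.09 − 2.07X; [F] = 4.14 − 4.14X; [E] = 2.07X.
At X = 0.63: [D] = 4.79, [F] = 1.53, [E] = 1.3.
Kc = [E] / ([D] [F]^2) = 0.116 (mol/L)^-2.

Kc = 0.116 (mol/L)^-2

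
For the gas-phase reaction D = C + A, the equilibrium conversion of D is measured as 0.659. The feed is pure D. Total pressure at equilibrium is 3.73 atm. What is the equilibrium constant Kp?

Kp = 2.86 atm

Take 1 mol D as basis and let X be its fractional conversion, so ξ = X.
Mole table: n_D = 1 − X; n_C = X; n_A = X.
Summing: n_T = 1 + X.
At X = 0.659: n_D = 0.341, n_C = 0.659, n_A = 0.659, n_T = 1.66.
p_i = (n_i/n_T)·P. Kp = p_C p_A / (p_D) = 2.86 atm.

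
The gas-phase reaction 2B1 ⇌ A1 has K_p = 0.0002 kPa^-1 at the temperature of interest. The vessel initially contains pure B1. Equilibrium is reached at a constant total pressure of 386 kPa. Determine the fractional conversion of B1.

X = 0.126

Basis: 1 mol B1 initially; let X = conversion of B1. Extent ξ = 0.5X.
Moles: n_B1 = 1 − X; n_A1 = 0.5X.
Summing: n_T = 1 − 0.5X.
y_i = n_i/n_T, p_i = y_i·P. K_p = p_A1 / (p_B1^2).
This yields a degree-2 equation in X; solving on (0,1), X = 0.126.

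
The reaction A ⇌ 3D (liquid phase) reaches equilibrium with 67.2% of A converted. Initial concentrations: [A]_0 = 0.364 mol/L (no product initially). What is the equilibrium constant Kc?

Kc = 3.31 (mol/L)^2

Let X = conversion of A.
Concentrations: [A] = 0.364 − 0.364X; [D] = 1.09X.
At X = 0.672: [A] = 0.119, [D] = 0.734.
Kc = [D]^3 / ([A]) = 3.31 (mol/L)^2.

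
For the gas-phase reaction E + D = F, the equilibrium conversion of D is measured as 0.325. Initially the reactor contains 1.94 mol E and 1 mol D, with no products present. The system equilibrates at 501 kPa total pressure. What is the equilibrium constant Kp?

Kp = 0.00156 kPa^-1

Take 1 mol D as basis and let X be its fractional conversion, so ξ = X.
Moles: n_E = 1.94 − X; n_D = 1 − X; n_F = X.
Summing: n_T = 2.94 − X.
At X = 0.325: n_E = 1.61, n_D = 0.675, n_F = 0.325, n_T = 2.62.
p_i = (n_i/n_T)·P. Kp = p_F / (p_E p_D) = 0.00156 kPa^-1.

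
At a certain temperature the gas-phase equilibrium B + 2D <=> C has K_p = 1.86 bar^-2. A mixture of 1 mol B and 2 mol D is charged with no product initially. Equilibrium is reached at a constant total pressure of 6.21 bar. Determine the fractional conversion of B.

Take 1 mol B as basis and let X be its fractional conversion, so ξ = X.
Mole table: n_B = 1 − X; n_D = 2 − 2X; n_C = X.
Summing: n_T = 3 − 2X.
Mole fractions y_i = n_i/n_T; K_p = p_C / (p_B p_D^2) with p_i = y_i·P.
Setting this equal to 1.86 bar^-2 and taking the physical root (0 < X < 1) gives X = 0.826.

X = 0.826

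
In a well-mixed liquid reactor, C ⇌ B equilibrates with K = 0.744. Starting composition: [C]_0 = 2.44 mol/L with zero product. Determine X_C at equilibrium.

Let X = conversion of C; extent ξ = 2.44·X mol/L.
Concentrations: [C] = 2.44 − 2.44X; [B] = 2.44X.
K = [B] / ([C]).
Solving K = 0.744 for X ∈ (0,1): X = 0.427.

X = 0.427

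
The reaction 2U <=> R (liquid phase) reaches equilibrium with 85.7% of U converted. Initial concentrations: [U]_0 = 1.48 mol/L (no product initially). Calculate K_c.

Let X = conversion of U.
Concentrations: [U] = 1.48 − 1.48X; [R] = 0.74X.
At X = 0.857: [U] = 0.212, [R] = 0.634.
K_c = [R] / ([U]^2) = 14.2 L/mol.

K_c = 14.2 L/mol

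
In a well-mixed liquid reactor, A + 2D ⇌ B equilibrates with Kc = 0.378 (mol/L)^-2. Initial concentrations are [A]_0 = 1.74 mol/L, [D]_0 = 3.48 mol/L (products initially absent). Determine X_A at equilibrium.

X = 0.517

Let X = conversion of A; extent ξ = 1.74·X mol/L.
Concentrations: [A] = 1.74 − 1.74X; [D] = 3.48 − 3.48X; [B] = 1.74X.
Kc = [B] / ([A] [D]^2).
Equating to 0.378 (mol/L)^-2: the physical root is X = 0.517.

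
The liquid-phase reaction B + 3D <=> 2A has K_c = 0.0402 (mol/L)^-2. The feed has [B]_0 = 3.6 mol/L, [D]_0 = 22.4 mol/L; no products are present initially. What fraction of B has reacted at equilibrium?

Let X = conversion of B; extent ξ = 3.6·X mol/L.
Concentrations: [B] = 3.6 − 3.6X; [D] = 22.4 − 10.8X; [A] = 7.2X.
K_c = [A]^2 / ([B] [D]^3).
Setting equal to 0.0402 and solving for X on (0,1) gives X = 0.874.

X = 0.874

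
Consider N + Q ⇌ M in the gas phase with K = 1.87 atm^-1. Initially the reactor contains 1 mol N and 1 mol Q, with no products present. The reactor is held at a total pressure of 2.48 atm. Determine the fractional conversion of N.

X = 0.579

Let X = conversion of N (basis 1 mol N); extent of reaction ξ = X.
Mole table: n_N = 1 − X; n_Q = 1 − X; n_M = X.
n_T = Σnᵢ = 2 − X.
With p_i = (n_i/n_T)P, K = p_M / (p_N p_Q).
Substituting and setting equal to 1.87 atm^-1 gives a polynomial in X; the root in (0,1) is X = 0.579.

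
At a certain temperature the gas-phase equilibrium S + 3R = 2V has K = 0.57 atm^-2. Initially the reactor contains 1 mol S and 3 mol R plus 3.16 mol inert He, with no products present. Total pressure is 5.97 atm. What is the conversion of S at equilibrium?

X = 0.491

Basis: 1 mol S initially; let X = conversion of S. Extent ξ = X.
At extent ξ: n_S = 1 − X; n_R = 3 − 3X; n_V = 2X; n_I = 3.16 (inert).
Total moles n_T = 7.16 − 2X.
Mole fractions y_i = n_i/n_T; K = p_V^2 / (p_S p_R^3) with p_i = y_i·P.
Equating to 0.57 atm^-2 and solving on 0 < X < 1: X = 0.491.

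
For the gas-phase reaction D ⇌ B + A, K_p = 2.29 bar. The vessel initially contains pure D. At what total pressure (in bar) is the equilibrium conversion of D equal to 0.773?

Let X = conversion of D (basis 1 mol D); extent of reaction ξ = X.
At extent ξ: n_D = 1 − X; n_B = X; n_A = X.
Total moles n_T = 1 + X.
K_p = p_B p_A / (p_D) with p_i = (n_i/n_T)·P.
At X = 0.773: the mole-fraction product g(X) = Π y_i^ν_i = 1.485. Since K_p = g(X)·P^{1}, P = (K_p/g)^(1/1) = (2.29/1.485)^(1/1) = 1.54 bar.

P = 1.54 bar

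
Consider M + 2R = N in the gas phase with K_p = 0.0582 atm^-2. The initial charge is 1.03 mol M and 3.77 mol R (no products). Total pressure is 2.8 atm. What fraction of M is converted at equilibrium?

Basis: 1.03 mol M initially; let X = conversion of M. Extent ξ = 1.03X.
Moles: n_M = 1.03 − 1.03X; n_R = 3.77 − 2.06X; n_N = 1.03X.
Total moles n_T = 4.8 − 2.06X.
Mole fractions y_i = n_i/n_T; K_p = p_N / (p_M p_R^2) with p_i = y_i·P.
Substituting and setting equal to 0.0582 atm^-2 gives a polynomial in X; the root in (0,1) is X = 0.210.

X = 0.210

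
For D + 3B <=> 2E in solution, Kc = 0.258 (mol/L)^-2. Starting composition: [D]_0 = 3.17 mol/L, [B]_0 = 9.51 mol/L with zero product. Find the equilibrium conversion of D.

Let X = conversion of D; extent ξ = 3.17·X mol/L.
Concentrations: [D] = 3.17 − 3.17X; [B] = 9.51 − 9.51X; [E] = 6.34X.
Kc = [E]^2 / ([D] [B]^3).
This equals 0.258 at X = 0.616 (the root in 0 < X < 1).

X = 0.616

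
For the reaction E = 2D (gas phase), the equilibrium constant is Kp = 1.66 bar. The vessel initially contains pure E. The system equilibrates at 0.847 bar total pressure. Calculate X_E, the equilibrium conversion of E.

X = 0.573

Let X = conversion of E (basis 1 mol E); extent of reaction ξ = X.
At extent ξ: n_E = 1 − X; n_D = 2X.
Total moles n_T = 1 + X.
Mole fractions y_i = n_i/n_T; Kp = p_D^2 / (p_E) with p_i = y_i·P.
Substituting and setting equal to 1.66 bar gives a polynomial in X; the root in (0,1) is X = 0.573.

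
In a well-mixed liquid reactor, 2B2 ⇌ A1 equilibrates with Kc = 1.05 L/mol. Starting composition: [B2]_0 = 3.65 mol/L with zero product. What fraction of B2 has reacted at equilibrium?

X = 0.698

Let X = conversion of B2; extent ξ = 3.65X/2 mol/L.
Concentrations: [B2] = 3.65 − 3.65X; [A1] = 1.82X.
Kc = [A1] / ([B2]^2).
This equals 1.05 at X = 0.698 (the root in 0 < X < 1).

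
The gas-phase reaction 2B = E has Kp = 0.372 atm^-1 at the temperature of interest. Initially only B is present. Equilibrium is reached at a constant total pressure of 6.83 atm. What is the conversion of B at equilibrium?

Basis: 1 mol B initially; let X = conversion of B. Extent ξ = 0.5X.
Species balance: n_B = 1 − X; n_E = 0.5X.
Total moles n_T = 1 − 0.5X.
Mole fractions y_i = n_i/n_T; Kp = p_E / (p_B^2) with p_i = y_i·P.
Setting this equal to 0.372 atm^-1 and taking the physical root (0 < X < 1) gives X = 0.701.

X = 0.701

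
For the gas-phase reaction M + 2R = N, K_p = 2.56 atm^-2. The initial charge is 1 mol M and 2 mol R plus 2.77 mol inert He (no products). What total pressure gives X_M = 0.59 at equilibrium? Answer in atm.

P = 4.2 atm

Let X = conversion of M (basis 1 mol M); extent of reaction ξ = X.
At extent ξ: n_M = 1 − X; n_R = 2 − 2X; n_N = X; n_I = 2.77 (inert).
n_T = Σnᵢ = 5.77 − 2X.
K_p = p_N / (p_M p_R^2) with p_i = (n_i/n_T)·P.
At X = 0.59: the mole-fraction product g(X) = Π y_i^ν_i = 45.09. Since K_p = g(X)·P^{-2}, P = (g/K_p)^(1/2) = (45.09/2.56)^(1/2) = 4.2 atm.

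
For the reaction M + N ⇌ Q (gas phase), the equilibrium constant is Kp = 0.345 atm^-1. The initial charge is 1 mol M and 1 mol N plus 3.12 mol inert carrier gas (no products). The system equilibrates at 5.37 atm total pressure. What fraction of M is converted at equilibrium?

Take 1 mol M as basis and let X be its fractional conversion, so ξ = X.
At extent ξ: n_M = 1 − X; n_N = 1 − X; n_Q = X; n_I = 3.12 (inert).
Summing: n_T = 5.12 − X.
Mole fractions y_i = n_i/n_T; Kp = p_Q / (p_M p_N) with p_i = y_i·P.
Equating to 0.345 atm^-1 and solving on 0 < X < 1: X = 0.227.

X = 0.227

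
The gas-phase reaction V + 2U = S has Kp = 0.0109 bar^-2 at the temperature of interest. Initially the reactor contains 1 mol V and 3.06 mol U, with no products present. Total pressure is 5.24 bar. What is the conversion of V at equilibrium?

X = 0.139

Basis: 1 mol V initially; let X = conversion of V. Extent ξ = X.
Species balance: n_V = 1 − X; n_U = 3.06 − 2X; n_S = X.
Summing: n_T = 4.06 − 2X.
Mole fractions y_i = n_i/n_T; Kp = p_S / (p_V p_U^2) with p_i = y_i·P.
Substituting and setting equal to 0.0109 bar^-2 gives a polynomial in X; the root in (0,1) is X = 0.139.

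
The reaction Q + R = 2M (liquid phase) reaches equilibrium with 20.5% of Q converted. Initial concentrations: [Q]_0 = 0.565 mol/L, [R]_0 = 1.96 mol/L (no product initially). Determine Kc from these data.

Let X = conversion of Q.
Concentrations: [Q] = 0.565 − 0.565X; [R] = 1.96 − 0.565X; [M] = 1.13X.
At X = 0.205: [Q] = 0.449, [R] = 1.84, [M] = 0.232.
Kc = [M]^2 / ([Q] [R]) = 0.0648.

Kc = 0.0648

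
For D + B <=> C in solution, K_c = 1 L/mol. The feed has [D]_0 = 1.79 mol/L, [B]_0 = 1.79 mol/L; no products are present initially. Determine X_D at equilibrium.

X = 0.481

Let X = conversion of D; extent ξ = 1.79·X mol/L.
Concentrations: [D] = 1.79 − 1.79X; [B] = 1.79 − 1.79X; [C] = 1.79X.
K_c = [C] / ([D] [B]).
Setting equal to 1 and solving for X on (0,1) gives X = 0.481.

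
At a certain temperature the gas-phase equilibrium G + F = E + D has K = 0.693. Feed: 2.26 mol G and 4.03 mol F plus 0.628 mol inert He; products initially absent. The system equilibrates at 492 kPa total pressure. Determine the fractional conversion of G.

X = 0.586

Let X = conversion of G (basis 2.26 mol G); extent of reaction ξ = 2.26X.
At extent ξ: n_G = 2.26 − 2.26X; n_F = 4.03 − 2.26X; n_E = 2.26X; n_D = 2.26X; n_I = 0.628 (inert).
n_T stays at 6.92 (no change in mole number).
Mole fractions y_i = n_i/n_T; K = p_E p_D / (p_G p_F) with p_i = y_i·P.
This yields a degree-2 equation in X; solving on (0,1), X = 0.586.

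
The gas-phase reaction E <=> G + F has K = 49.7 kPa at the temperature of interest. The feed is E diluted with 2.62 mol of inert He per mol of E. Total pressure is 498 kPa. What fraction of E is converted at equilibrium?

Let X = conversion of E (basis 1 mol E); extent of reaction ξ = X.
Mole table: n_E = 1 − X; n_G = X; n_F = X; n_I = 2.62 (inert).
Total moles n_T = 3.62 + X.
Mole fractions y_i = n_i/n_T; K = p_G p_F / (p_E) with p_i = y_i·P.
Equating to 49.7 kPa and solving on 0 < X < 1: X = 0.466.

X = 0.466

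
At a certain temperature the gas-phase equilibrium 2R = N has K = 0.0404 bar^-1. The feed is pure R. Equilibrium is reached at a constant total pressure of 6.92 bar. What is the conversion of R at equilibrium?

Take 1 mol R as basis and let X be its fractional conversion, so ξ = 0.5X.
At extent ξ: n_R = 1 − X; n_N = 0.5X.
n_T = Σnᵢ = 1 − 0.5X.
Mole fractions y_i = n_i/n_T; K = p_N / (p_R^2) with p_i = y_i·P.
Substituting and setting equal to 0.0404 bar^-1 gives a polynomial in X; the root in (0,1) is X = 0.313.

X = 0.313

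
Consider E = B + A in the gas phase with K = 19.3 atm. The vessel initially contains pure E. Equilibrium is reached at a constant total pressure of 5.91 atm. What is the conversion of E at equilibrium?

X = 0.875

Let X = conversion of E (basis 1 mol E); extent of reaction ξ = X.
Species balance: n_E = 1 − X; n_B = X; n_A = X.
n_T = Σnᵢ = 1 + X.
y_i = n_i/n_T, p_i = y_i·P. K = p_B p_A / (p_E).
Setting this equal to 19.3 atm and taking the physical root (0 < X < 1) gives X = 0.875.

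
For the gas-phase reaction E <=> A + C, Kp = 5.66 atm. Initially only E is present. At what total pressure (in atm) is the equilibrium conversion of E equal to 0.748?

Take 1 mol E as basis and let X be its fractional conversion, so ξ = X.
Species balance: n_E = 1 − X; n_A = X; n_C = X.
Total moles n_T = 1 + X.
Kp = p_A p_C / (p_E) with p_i = (n_i/n_T)·P.
At X = 0.748: the mole-fraction product g(X) = Π y_i^ν_i = 1.27. Since Kp = g(X)·P^{1}, P = (Kp/g)^(1/1) = (5.66/1.27)^(1/1) = 4.46 atm.

P = 4.46 atm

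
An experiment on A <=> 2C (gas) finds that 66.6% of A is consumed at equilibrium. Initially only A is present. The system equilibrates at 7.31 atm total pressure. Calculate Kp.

Basis: 1 mol A initially; let X = conversion of A. Extent ξ = X.
Mole table: n_A = 1 − X; n_C = 2X.
Total moles n_T = 1 + X.
At X = 0.666: n_A = 0.334, n_C = 1.33, n_T = 1.67.
p_i = (n_i/n_T)·P. Kp = p_C^2 / (p_A) = 23.3 atm.

Kp = 23.3 atm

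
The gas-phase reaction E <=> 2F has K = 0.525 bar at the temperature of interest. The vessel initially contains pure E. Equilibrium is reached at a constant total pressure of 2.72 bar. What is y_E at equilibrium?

Let X = conversion of E (basis 1 mol E); extent of reaction ξ = X.
At extent ξ: n_E = 1 − X; n_F = 2X.
Summing: n_T = 1 + X.
y_i = n_i/n_T, p_i = y_i·P. K = p_F^2 / (p_E).
Substituting and setting equal to 0.525 bar gives a polynomial in X; the root in (0,1) is X = 0.215.
Then n_E = 0.785, n_T = 1.21, so y_E = 0.647.

y_E = 0.647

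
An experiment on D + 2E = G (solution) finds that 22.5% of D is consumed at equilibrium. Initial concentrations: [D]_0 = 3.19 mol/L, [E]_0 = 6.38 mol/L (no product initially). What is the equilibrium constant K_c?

K_c = 0.0119 (mol/L)^-2

Let X = conversion of D.
Concentrations: [D] = 3.19 − 3.19X; [E] = 6.38 − 6.38X; [G] = 3.19X.
At X = 0.225: [D] = 2.47, [E] = 4.94, [G] = 0.718.
K_c = [G] / ([D] [E]^2) = 0.0119 (mol/L)^-2.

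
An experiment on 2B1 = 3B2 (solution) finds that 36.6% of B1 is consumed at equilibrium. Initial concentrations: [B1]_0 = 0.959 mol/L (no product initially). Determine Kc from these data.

Kc = 0.395 mol/L

Let X = conversion of B1.
Concentrations: [B1] = 0.959 − 0.959X; [B2] = 1.44X.
At X = 0.366: [B1] = 0.608, [B2] = 0.526.
Kc = [B2]^3 / ([B1]^2) = 0.395 mol/L.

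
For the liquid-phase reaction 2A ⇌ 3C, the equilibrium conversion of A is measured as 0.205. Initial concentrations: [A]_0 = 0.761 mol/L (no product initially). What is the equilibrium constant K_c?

K_c = 0.035 mol/L

Let X = conversion of A.
Concentrations: [A] = 0.761 − 0.761X; [C] = 1.14X.
At X = 0.205: [A] = 0.605, [C] = 0.234.
K_c = [C]^3 / ([A]^2) = 0.035 mol/L.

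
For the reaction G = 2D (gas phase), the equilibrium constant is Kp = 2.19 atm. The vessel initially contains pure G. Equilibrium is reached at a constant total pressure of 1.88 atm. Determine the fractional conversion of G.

Basis: 1 mol G initially; let X = conversion of G. Extent ξ = X.
Moles: n_G = 1 − X; n_D = 2X.
n_T = Σnᵢ = 1 + X.
With p_i = (n_i/n_T)P, Kp = p_D^2 / (p_G).
Equating to 2.19 atm and solving on 0 < X < 1: X = 0.475.

X = 0.475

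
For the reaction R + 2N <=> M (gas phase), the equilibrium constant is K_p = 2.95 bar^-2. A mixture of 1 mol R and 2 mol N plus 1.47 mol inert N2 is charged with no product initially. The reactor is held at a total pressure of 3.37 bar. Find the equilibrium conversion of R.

Let X = conversion of R (basis 1 mol R); extent of reaction ξ = X.
Mole table: n_R = 1 − X; n_N = 2 − 2X; n_M = X; n_I = 1.47 (inert).
Summing: n_T = 4.47 − 2X.
Mole fractions y_i = n_i/n_T; K_p = p_M / (p_R p_N^2) with p_i = y_i·P.
This yields a degree-3 equation in X; solving on (0,1), X = 0.635.

X = 0.635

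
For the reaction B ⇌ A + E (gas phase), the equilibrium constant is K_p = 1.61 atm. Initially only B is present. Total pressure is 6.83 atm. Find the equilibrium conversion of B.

Let X = conversion of B (basis 1 mol B); extent of reaction ξ = X.
At extent ξ: n_B = 1 − X; n_A = X; n_E = X.
n_T = Σnᵢ = 1 + X.
With p_i = (n_i/n_T)P, K_p = p_A p_E / (p_B).
Setting this equal to 1.61 atm and taking the physical root (0 < X < 1) gives X = 0.437.

X = 0.437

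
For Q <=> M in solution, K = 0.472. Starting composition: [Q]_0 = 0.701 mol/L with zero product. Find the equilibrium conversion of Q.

Let X = conversion of Q; extent ξ = 0.701·X mol/L.
Concentrations: [Q] = 0.701 − 0.701X; [M] = 0.701X.
K = [M] / ([Q]).
This equals 0.472 at X = 0.321 (the root in 0 < X < 1).

X = 0.321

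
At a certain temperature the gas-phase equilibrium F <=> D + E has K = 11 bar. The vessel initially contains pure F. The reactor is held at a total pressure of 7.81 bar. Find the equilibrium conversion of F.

X = 0.765

Basis: 1 mol F initially; let X = conversion of F. Extent ξ = X.
Moles: n_F = 1 − X; n_D = X; n_E = X.
Total moles n_T = 1 + X.
Mole fractions y_i = n_i/n_T; K = p_D p_E / (p_F) with p_i = y_i·P.
Setting this equal to 11 bar and taking the physical root (0 < X < 1) gives X = 0.765.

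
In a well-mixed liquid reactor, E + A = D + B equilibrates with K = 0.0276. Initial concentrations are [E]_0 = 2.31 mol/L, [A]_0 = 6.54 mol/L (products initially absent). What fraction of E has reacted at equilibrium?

X = 0.234

Let X = conversion of E; extent ξ = 2.31·X mol/L.
Concentrations: [E] = 2.31 − 2.31X; [A] = 6.54 − 2.31X; [D] = 2.31X; [B] = 2.31X.
K = [D] [B] / ([E] [A]).
Solving K = 0.0276 for X ∈ (0,1): X = 0.234.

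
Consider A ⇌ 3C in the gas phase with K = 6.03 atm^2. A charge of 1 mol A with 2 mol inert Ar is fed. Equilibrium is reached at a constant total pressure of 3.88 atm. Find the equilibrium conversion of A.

X = 0.493

Basis: 1 mol A initially; let X = conversion of A. Extent ξ = X.
Mole table: n_A = 1 − X; n_C = 3X; n_I = 2 (inert).
n_T = Σnᵢ = 3 + 2X.
Mole fractions y_i = n_i/n_T; K = p_C^3 / (p_A) with p_i = y_i·P.
Equating to 6.03 atm^2 and solving on 0 < X < 1: X = 0.493.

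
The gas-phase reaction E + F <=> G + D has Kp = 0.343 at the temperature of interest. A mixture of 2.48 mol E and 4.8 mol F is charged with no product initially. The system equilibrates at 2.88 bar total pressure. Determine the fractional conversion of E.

Basis: 2.48 mol E initially; let X = conversion of E. Extent ξ = 2.48X.
Species balance: n_E = 2.48 − 2.48X; n_F = 4.8 − 2.48X; n_G = 2.48X; n_D = 2.48X.
n_T stays at 7.28 (no change in mole number).
With p_i = (n_i/n_T)P, Kp = p_G p_D / (p_E p_F).
This yields a degree-2 equation in X; solving on (0,1), X = 0.498.

X = 0.498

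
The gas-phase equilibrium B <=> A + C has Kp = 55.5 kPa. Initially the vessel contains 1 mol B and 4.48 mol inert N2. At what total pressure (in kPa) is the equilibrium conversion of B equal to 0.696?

Let X = conversion of B (basis 1 mol B); extent of reaction ξ = X.
At extent ξ: n_B = 1 − X; n_A = X; n_C = X; n_I = 4.48 (inert).
n_T = Σnᵢ = 5.48 + X.
Kp = p_A p_C / (p_B) with p_i = (n_i/n_T)·P.
At X = 0.696: the mole-fraction product g(X) = Π y_i^ν_i = 0.258. Since Kp = g(X)·P^{1}, P = (Kp/g)^(1/1) = (55.5/0.258)^(1/1) = 215 kPa.

P = 215 kPa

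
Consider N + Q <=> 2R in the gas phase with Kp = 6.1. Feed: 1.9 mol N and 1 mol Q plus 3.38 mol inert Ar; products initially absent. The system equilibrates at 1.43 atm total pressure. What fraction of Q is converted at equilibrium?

Let X = conversion of Q (basis 1 mol Q); extent of reaction ξ = X.
Mole table: n_N = 1.9 − X; n_Q = 1 − X; n_R = 2X; n_I = 3.38 (inert).
n_T stays at 6.28 (no change in mole number).
y_i = n_i/n_T, p_i = y_i·P. Kp = p_R^2 / (p_N p_Q).
Setting this equal to 6.1 and taking the physical root (0 < X < 1) gives X = 0.716.

X = 0.716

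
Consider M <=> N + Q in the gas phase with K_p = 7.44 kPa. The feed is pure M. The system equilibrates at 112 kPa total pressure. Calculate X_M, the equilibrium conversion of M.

Let X = conversion of M (basis 1 mol M); extent of reaction ξ = X.
Species balance: n_M = 1 − X; n_N = X; n_Q = X.
n_T = Σnᵢ = 1 + X.
With p_i = (n_i/n_T)P, K_p = p_N p_Q / (p_M).
This yields a degree-2 equation in X; solving on (0,1), X = 0.250.

X = 0.250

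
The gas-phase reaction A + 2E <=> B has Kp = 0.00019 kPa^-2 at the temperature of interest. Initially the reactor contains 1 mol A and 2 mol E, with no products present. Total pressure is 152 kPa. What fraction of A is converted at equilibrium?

X = 0.515

Let X = conversion of A (basis 1 mol A); extent of reaction ξ = X.
At extent ξ: n_A = 1 − X; n_E = 2 − 2X; n_B = X.
Total moles n_T = 3 − 2X.
y_i = n_i/n_T, p_i = y_i·P. Kp = p_B / (p_A p_E^2).
Equating to 0.00019 kPa^-2 and solving on 0 < X < 1: X = 0.515.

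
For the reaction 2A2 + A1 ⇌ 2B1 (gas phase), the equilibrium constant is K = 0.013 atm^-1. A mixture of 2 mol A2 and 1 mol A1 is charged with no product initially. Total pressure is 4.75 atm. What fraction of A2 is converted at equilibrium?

Take 2 mol A2 as basis and let X be its fractional conversion, so ξ = X.
At extent ξ: n_A2 = 2 − 2X; n_A1 = 1 − X; n_B1 = 2X.
n_T = Σnᵢ = 3 − X.
y_i = n_i/n_T, p_i = y_i·P. K = p_B1^2 / (p_A2^2 p_A1).
Setting this equal to 0.013 atm^-1 and taking the physical root (0 < X < 1) gives X = 0.121.

X = 0.121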